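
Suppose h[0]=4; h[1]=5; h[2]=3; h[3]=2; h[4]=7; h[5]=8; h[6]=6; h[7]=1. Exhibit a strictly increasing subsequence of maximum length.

4, 5, 7, 8

Patience tails give the LIS length; then backtrack through the dp parents:
4 → extends → [4]
5 → extends → [4, 5]
3 → replaces 4 → [3, 5]
2 → replaces 3 → [2, 5]
7 → extends → [2, 5, 7]
8 → extends → [2, 5, 7, 8]
6 → replaces 7 → [2, 5, 6, 8]
1 → replaces 2 → [1, 5, 6, 8]
Length 4; one witness is 4, 5, 7, 8.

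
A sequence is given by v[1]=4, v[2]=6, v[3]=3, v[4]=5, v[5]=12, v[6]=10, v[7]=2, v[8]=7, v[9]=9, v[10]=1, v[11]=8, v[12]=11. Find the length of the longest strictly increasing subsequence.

Track the smallest tail for each achievable length (strict):
4 → extends → [4]
6 → extends → [4, 6]
3 → replaces 4 → [3, 6]
5 → replaces 6 → [3, 5]
12 → extends → [3, 5, 12]
10 → replaces 12 → [3, 5, 10]
2 → replaces 3 → [2, 5, 10]
7 → replaces 10 → [2, 5, 7]
9 → extends → [2, 5, 7, 9]
1 → replaces 2 → [1, 5, 7, 9]
8 → replaces 9 → [1, 5, 7, 8]
11 → extends → [1, 5, 7, 8, 11]
Five tails, so the longest strictly increasing subsequence has length 5 (e.g. 4, 6, 7, 9, 11).

5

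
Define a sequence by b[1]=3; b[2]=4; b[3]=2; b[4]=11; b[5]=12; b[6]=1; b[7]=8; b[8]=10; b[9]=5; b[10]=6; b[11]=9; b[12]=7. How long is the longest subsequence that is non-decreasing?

Track the smallest tail for each achievable length (allowing ties):
3 → extends → [3]
4 → extends → [3, 4]
2 → replaces 3 → [2, 4]
11 → extends → [2, 4, 11]
12 → extends → [2, 4, 11, 12]
1 → replaces 2 → [1, 4, 11, 12]
8 → replaces 11 → [1, 4, 8, 12]
10 → replaces 12 → [1, 4, 8, 10]
5 → replaces 8 → [1, 4, 5, 10]
6 → replaces 10 → [1, 4, 5, 6]
9 → extends → [1, 4, 5, 6, 9]
7 → replaces 9 → [1, 4, 5, 6, 7]
Five tails, so the longest non-decreasing subsequence has length 5 (e.g. 3, 4, 5, 6, 9).

5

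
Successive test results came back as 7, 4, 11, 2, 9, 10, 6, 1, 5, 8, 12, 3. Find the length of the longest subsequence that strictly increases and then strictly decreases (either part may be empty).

inc[i] = longest strictly increasing subsequence ending at i; dec[i] = longest strictly decreasing subsequence starting at i:
i:      1  2  3  4  5  6  7  8  9 10 11 12
a[i]:   7  4 11  2  9 10  6  1  5  8 12  3
inc:    1  1  2  1  2  3  2  1  2  3  4  2
dec:    4  3  5  2  4  4  3  1  2  2  2  1
Best peak at i=3 (value 11): inc=2, dec=5, length 2+5−1 = 6.

6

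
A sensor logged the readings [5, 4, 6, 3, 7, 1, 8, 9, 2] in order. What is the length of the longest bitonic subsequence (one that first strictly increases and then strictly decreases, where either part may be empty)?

inc[i] = longest strictly increasing subsequence ending at i; dec[i] = longest strictly decreasing subsequence starting at i:
i:     1 2 3 4 5 6 7 8 9
a[i]:  5 4 6 3 7 1 8 9 2
inc:   1 1 2 1 3 1 4 5 2
dec:   4 3 3 2 2 1 2 2 1
Best peak at i=8 (value 9): inc=5, dec=2, length 5+2−1 = 6.

6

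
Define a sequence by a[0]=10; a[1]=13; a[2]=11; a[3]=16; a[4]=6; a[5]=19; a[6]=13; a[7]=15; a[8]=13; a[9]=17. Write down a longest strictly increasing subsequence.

10, 11, 13, 15, 17

Patience tails give the LIS length; then backtrack through the dp parents:
10 → extends → [10]
13 → extends → [10, 13]
11 → replaces 13 → [10, 11]
16 → extends → [10, 11, 16]
6 → replaces 10 → [6, 11, 16]
19 → extends → [6, 11, 16, 19]
13 → replaces 16 → [6, 11, 13, 19]
15 → replaces 19 → [6, 11, 13, 15]
13 → already a tail → [6, 11, 13, 15]
17 → extends → [6, 11, 13, 15, 17]
Length 5; one witness is 10, 11, 13, 15, 17.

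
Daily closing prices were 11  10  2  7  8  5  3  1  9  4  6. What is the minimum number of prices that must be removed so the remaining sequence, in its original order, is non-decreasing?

7

Fewest deletions = n − (longest non-decreasing subsequence).
i:      1  2  3  4  5  6  7  8  9 10 11
a[i]:  11 10  2  7  8  5  3  1  9  4  6
dp:     1  1  1  2  3  2  2  1  4  3  4
max dp = 4, so deletions = 11 − 4 = 7.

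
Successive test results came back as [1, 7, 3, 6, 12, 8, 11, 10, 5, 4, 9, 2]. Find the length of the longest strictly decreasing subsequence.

Let dp[i] be the longest strictly decreasing subsequence ending at i:
i:      1  2  3  4  5  6  7  8  9 10 11 12
a[i]:   1  7  3  6 12  8 11 10  5  4  9  2
dp:     1  1  2  2  1  2  2  3  4  5  4  6
Maximum is 6.

6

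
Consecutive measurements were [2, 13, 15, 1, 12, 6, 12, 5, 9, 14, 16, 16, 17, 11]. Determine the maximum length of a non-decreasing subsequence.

Track the smallest tail for each achievable length (allowing ties):
2 → extends → [2]
13 → extends → [2, 13]
15 → extends → [2, 13, 15]
1 → replaces 2 → [1, 13, 15]
12 → replaces 13 → [1, 12, 15]
6 → replaces 12 → [1, 6, 15]
12 → replaces 15 → [1, 6, 12]
5 → replaces 6 → [1, 5, 12]
9 → replaces 12 → [1, 5, 9]
14 → extends → [1, 5, 9, 14]
16 → extends → [1, 5, 9, 14, 16]
16 → extends → [1, 5, 9, 14, 16, 16]
17 → extends → [1, 5, 9, 14, 16, 16, 17]
11 → replaces 14 → [1, 5, 9, 11, 16, 16, 17]
Seven tails, so the longest non-decreasing subsequence has length 7 (e.g. 2, 12, 12, 14, 16, 16, 17).

7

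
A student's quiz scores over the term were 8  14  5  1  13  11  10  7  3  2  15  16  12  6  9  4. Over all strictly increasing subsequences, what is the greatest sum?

Let S[i] be the best sum of a strictly increasing subsequence ending at i:
i:      1  2  3  4  5  6  7  8  9 10 11 12 13 14 15 16
a[i]:   8 14  5  1 13 11 10  7  3  2 15 16 12  6  9  4
S:      8 22  5  1 21 19 18 12  4  3 37 53 31 11 21  8
Maximum is 53 (e.g. 8 + 14 + 15 + 16).

53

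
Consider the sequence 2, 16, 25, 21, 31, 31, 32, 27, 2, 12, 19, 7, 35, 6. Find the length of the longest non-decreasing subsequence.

Let dp[i] be the length of the longest such subsequence ending at index i:
i:      1  2  3  4  5  6  7  8  9 10 11 12 13 14
a[i]:   2 16 25 21 31 31 32 27  2 12 19  7 35  6
dp:     1  2  3  3  4  5  6  4  2  3  4  3  7  3
Maximum dp value is 7.

7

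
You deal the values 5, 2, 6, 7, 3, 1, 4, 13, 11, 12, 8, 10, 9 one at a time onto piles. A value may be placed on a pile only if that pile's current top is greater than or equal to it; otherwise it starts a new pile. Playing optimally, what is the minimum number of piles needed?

5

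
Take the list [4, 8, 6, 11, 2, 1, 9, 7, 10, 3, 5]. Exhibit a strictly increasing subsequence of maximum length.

Patience tails give the LIS length; then backtrack through the dp parents:
4 → extends → [4]
8 → extends → [4, 8]
6 → replaces 8 → [4, 6]
11 → extends → [4, 6, 11]
2 → replaces 4 → [2, 6, 11]
1 → replaces 2 → [1, 6, 11]
9 → replaces 11 → [1, 6, 9]
7 → replaces 9 → [1, 6, 7]
10 → extends → [1, 6, 7, 10]
3 → replaces 6 → [1, 3, 7, 10]
5 → replaces 7 → [1, 3, 5, 10]
Length 4; one witness is 4, 8, 9, 10.

4, 8, 9, 10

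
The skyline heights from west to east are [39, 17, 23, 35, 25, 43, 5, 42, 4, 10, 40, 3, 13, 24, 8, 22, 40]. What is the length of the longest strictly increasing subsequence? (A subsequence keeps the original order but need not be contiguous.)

5

Track the smallest tail for each achievable length (strict):
39 → extends → [39]
17 → replaces 39 → [17]
23 → extends → [17, 23]
35 → extends → [17, 23, 35]
25 → replaces 35 → [17, 23, 25]
43 → extends → [17, 23, 25, 43]
5 → replaces 17 → [5, 23, 25, 43]
42 → replaces 43 → [5, 23, 25, 42]
4 → replaces 5 → [4, 23, 25, 42]
10 → replaces 23 → [4, 10, 25, 42]
40 → replaces 42 → [4, 10, 25, 40]
3 → replaces 4 → [3, 10, 25, 40]
13 → replaces 25 → [3, 10, 13, 40]
24 → replaces 40 → [3, 10, 13, 24]
8 → replaces 10 → [3, 8, 13, 24]
22 → replaces 24 → [3, 8, 13, 22]
40 → extends → [3, 8, 13, 22, 40]
Five tails, so the longest strictly increasing subsequence has length 5 (e.g. 5, 10, 13, 24, 40).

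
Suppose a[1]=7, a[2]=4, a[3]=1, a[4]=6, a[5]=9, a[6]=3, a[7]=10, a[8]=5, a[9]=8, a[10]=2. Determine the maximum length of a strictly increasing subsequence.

Track the smallest tail for each achievable length (strict):
7 → extends → [7]
4 → replaces 7 → [4]
1 → replaces 4 → [1]
6 → extends → [1, 6]
9 → extends → [1, 6, 9]
3 → replaces 6 → [1, 3, 9]
10 → extends → [1, 3, 9, 10]
5 → replaces 9 → [1, 3, 5, 10]
8 → replaces 10 → [1, 3, 5, 8]
2 → replaces 3 → [1, 2, 5, 8]
Four tails, so the longest strictly increasing subsequence has length 4 (e.g. 4, 6, 9, 10).

4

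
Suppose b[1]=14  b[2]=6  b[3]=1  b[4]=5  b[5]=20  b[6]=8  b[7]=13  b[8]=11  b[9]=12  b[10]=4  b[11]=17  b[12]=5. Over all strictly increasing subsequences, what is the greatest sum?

Let S[i] be the best sum of a strictly increasing subsequence ending at i:
i:      1  2  3  4  5  6  7  8  9 10 11 12
b[i]:  14  6  1  5 20  8 13 11 12  4 17  5
S:     14  6  1  6 34 14 27 25 37  5 54 10
Maximum is 54 (e.g. 1 + 5 + 8 + 11 + 12 + 17).

54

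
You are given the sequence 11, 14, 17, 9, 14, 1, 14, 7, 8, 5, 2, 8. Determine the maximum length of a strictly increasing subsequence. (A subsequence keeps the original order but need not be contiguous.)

Let dp[i] be the length of the longest such subsequence ending at index i:
i:      1  2  3  4  5  6  7  8  9 10 11 12
a[i]:  11 14 17  9 14  1 14  7  8  5  2  8
dp:     1  2  3  1  2  1  2  2  3  2  2  3
Maximum dp value is 3.

3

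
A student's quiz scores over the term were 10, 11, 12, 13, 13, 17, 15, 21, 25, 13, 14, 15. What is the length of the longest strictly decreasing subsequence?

Negate each value so 'decreasing' becomes 'increasing', then run patience tails on the negated sequence:
-10 → extends → [-10]
-11 → replaces -10 → [-11]
-12 → replaces -11 → [-12]
-13 → replaces -12 → [-13]
-13 → already a tail → [-13]
-17 → replaces -13 → [-17]
-15 → extends → [-17, -15]
-21 → replaces -17 → [-21, -15]
-25 → replaces -21 → [-25, -15]
-13 → extends → [-25, -15, -13]
-14 → replaces -13 → [-25, -15, -14]
-15 → already a tail → [-25, -15, -14]
Three tails, so the longest strictly decreasing subsequence of the original has length 3.

3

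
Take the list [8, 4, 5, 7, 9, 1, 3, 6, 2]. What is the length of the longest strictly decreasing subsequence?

Let dp[i] be the longest strictly decreasing subsequence ending at i:
i:     1 2 3 4 5 6 7 8 9
a[i]:  8 4 5 7 9 1 3 6 2
dp:    1 2 2 2 1 3 3 3 4
Maximum is 4.

4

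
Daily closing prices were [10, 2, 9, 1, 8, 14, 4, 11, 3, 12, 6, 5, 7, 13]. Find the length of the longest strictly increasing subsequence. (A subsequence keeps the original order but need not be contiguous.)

Track the smallest tail for each achievable length (strict):
10 → extends → [10]
2 → replaces 10 → [2]
9 → extends → [2, 9]
1 → replaces 2 → [1, 9]
8 → replaces 9 → [1, 8]
14 → extends → [1, 8, 14]
4 → replaces 8 → [1, 4, 14]
11 → replaces 14 → [1, 4, 11]
3 → replaces 4 → [1, 3, 11]
12 → extends → [1, 3, 11, 12]
6 → replaces 11 → [1, 3, 6, 12]
5 → replaces 6 → [1, 3, 5, 12]
7 → replaces 12 → [1, 3, 5, 7]
13 → extends → [1, 3, 5, 7, 13]
Five tails, so the longest strictly increasing subsequence has length 5 (e.g. 2, 9, 11, 12, 13).

5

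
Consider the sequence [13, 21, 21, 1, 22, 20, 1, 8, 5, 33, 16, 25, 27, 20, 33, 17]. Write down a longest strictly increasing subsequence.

13, 21, 22, 25, 27, 33

Patience tails give the LIS length; then backtrack through the dp parents:
13 → extends → [13]
21 → extends → [13, 21]
21 → already a tail → [13, 21]
1 → replaces 13 → [1, 21]
22 → extends → [1, 21, 22]
20 → replaces 21 → [1, 20, 22]
1 → already a tail → [1, 20, 22]
8 → replaces 20 → [1, 8, 22]
5 → replaces 8 → [1, 5, 22]
33 → extends → [1, 5, 22, 33]
16 → replaces 22 → [1, 5, 16, 33]
25 → replaces 33 → [1, 5, 16, 25]
27 → extends → [1, 5, 16, 25, 27]
20 → replaces 25 → [1, 5, 16, 20, 27]
33 → extends → [1, 5, 16, 20, 27, 33]
17 → replaces 20 → [1, 5, 16, 17, 27, 33]
Length 6; one witness is 13, 21, 22, 25, 27, 33.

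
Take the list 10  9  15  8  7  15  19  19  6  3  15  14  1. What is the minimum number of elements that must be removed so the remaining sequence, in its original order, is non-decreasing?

8

Fewest deletions = n − (longest non-decreasing subsequence).
i:      1  2  3  4  5  6  7  8  9 10 11 12 13
a[i]:  10  9 15  8  7 15 19 19  6  3 15 14  1
dp:     1  1  2  1  1  3  4  5  1  1  4  2  1
max dp = 5, so deletions = 13 − 5 = 8.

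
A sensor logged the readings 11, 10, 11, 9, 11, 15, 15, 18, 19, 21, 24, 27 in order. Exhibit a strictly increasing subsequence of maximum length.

Patience tails give the LIS length; then backtrack through the dp parents:
11 → extends → [11]
10 → replaces 11 → [10]
11 → extends → [10, 11]
9 → replaces 10 → [9, 11]
11 → already a tail → [9, 11]
15 → extends → [9, 11, 15]
15 → already a tail → [9, 11, 15]
18 → extends → [9, 11, 15, 18]
19 → extends → [9, 11, 15, 18, 19]
21 → extends → [9, 11, 15, 18, 19, 21]
24 → extends → [9, 11, 15, 18, 19, 21, 24]
27 → extends → [9, 11, 15, 18, 19, 21, 24, 27]
Length 8; one witness is 10, 11, 15, 18, 19, 21, 24, 27.

10, 11, 15, 18, 19, 21, 24, 27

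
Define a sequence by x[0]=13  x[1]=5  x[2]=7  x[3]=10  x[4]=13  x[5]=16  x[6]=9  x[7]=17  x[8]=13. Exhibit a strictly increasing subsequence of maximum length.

Patience tails give the LIS length; then backtrack through the dp parents:
13 → extends → [13]
5 → replaces 13 → [5]
7 → extends → [5, 7]
10 → extends → [5, 7, 10]
13 → extends → [5, 7, 10, 13]
16 → extends → [5, 7, 10, 13, 16]
9 → replaces 10 → [5, 7, 9, 13, 16]
17 → extends → [5, 7, 9, 13, 16, 17]
13 → already a tail → [5, 7, 9, 13, 16, 17]
Length 6; one witness is 5, 7, 10, 13, 16, 17.

5, 7, 10, 13, 16, 17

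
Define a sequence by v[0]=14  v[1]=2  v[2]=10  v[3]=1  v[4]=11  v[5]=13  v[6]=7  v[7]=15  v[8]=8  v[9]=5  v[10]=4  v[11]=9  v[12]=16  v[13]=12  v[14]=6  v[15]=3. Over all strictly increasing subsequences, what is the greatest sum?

Let S[i] be the best sum of a strictly increasing subsequence ending at i:
i:      0  1  2  3  4  5  6  7  8  9 10 11 12 13 14 15
v[i]:  14  2 10  1 11 13  7 15  8  5  4  9 16 12  6  3
S:     14  2 12  1 23 36  9 51 17  7  6 26 67 38 13  5
Maximum is 67 (e.g. 2 + 10 + 11 + 13 + 15 + 16).

67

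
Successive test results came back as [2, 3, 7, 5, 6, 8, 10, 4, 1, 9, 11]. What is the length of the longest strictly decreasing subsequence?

Negate each value so 'decreasing' becomes 'increasing', then run patience tails on the negated sequence:
-2 → extends → [-2]
-3 → replaces -2 → [-3]
-7 → replaces -3 → [-7]
-5 → extends → [-7, -5]
-6 → replaces -5 → [-7, -6]
-8 → replaces -7 → [-8, -6]
-10 → replaces -8 → [-10, -6]
-4 → extends → [-10, -6, -4]
-1 → extends → [-10, -6, -4, -1]
-9 → replaces -6 → [-10, -9, -4, -1]
-11 → replaces -10 → [-11, -9, -4, -1]
Four tails, so the longest strictly decreasing subsequence of the original has length 4.

4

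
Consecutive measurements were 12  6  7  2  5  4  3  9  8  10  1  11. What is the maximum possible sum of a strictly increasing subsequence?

43

Let S[i] be the best sum of a strictly increasing subsequence ending at i:
i:      1  2  3  4  5  6  7  8  9 10 11 12
a[i]:  12  6  7  2  5  4  3  9  8 10  1 11
S:     12  6 13  2  7  6  5 22 21 32  1 43
Maximum is 43 (e.g. 6 + 7 + 9 + 10 + 11).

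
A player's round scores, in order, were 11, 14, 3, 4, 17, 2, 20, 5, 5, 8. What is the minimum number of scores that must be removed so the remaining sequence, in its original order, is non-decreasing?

Fewest deletions = n − (longest non-decreasing subsequence).
Patience tails:
11 → extends → [11]
14 → extends → [11, 14]
3 → replaces 11 → [3, 14]
4 → replaces 14 → [3, 4]
17 → extends → [3, 4, 17]
2 → replaces 3 → [2, 4, 17]
20 → extends → [2, 4, 17, 20]
5 → replaces 17 → [2, 4, 5, 20]
5 → replaces 20 → [2, 4, 5, 5]
8 → extends → [2, 4, 5, 5, 8]
Longest non-decreasing subsequence has length 5, so deletions = 10 − 5 = 5.

5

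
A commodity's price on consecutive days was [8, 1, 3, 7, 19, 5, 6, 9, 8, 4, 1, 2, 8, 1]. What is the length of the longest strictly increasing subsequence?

5

Track the smallest tail for each achievable length (strict):
8 → extends → [8]
1 → replaces 8 → [1]
3 → extends → [1, 3]
7 → extends → [1, 3, 7]
19 → extends → [1, 3, 7, 19]
5 → replaces 7 → [1, 3, 5, 19]
6 → replaces 19 → [1, 3, 5, 6]
9 → extends → [1, 3, 5, 6, 9]
8 → replaces 9 → [1, 3, 5, 6, 8]
4 → replaces 5 → [1, 3, 4, 6, 8]
1 → already a tail → [1, 3, 4, 6, 8]
2 → replaces 3 → [1, 2, 4, 6, 8]
8 → already a tail → [1, 2, 4, 6, 8]
1 → already a tail → [1, 2, 4, 6, 8]
Five tails, so the longest strictly increasing subsequence has length 5 (e.g. 1, 3, 5, 6, 9).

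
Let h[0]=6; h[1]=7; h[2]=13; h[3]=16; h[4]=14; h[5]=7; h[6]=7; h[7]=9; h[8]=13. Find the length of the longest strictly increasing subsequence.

Let dp[i] be the length of the longest such subsequence ending at index i:
i:      0  1  2  3  4  5  6  7  8
h[i]:   6  7 13 16 14  7  7  9 13
dp:     1  2  3  4  4  2  2  3  4
Maximum dp value is 4.

4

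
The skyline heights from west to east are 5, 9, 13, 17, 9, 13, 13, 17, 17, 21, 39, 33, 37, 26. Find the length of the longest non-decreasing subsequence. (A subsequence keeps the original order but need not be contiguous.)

10

Track the smallest tail for each achievable length (allowing ties):
5 → extends → [5]
9 → extends → [5, 9]
13 → extends → [5, 9, 13]
17 → extends → [5, 9, 13, 17]
9 → replaces 13 → [5, 9, 9, 17]
13 → replaces 17 → [5, 9, 9, 13]
13 → extends → [5, 9, 9, 13, 13]
17 → extends → [5, 9, 9, 13, 13, 17]
17 → extends → [5, 9, 9, 13, 13, 17, 17]
21 → extends → [5, 9, 9, 13, 13, 17, 17, 21]
39 → extends → [5, 9, 9, 13, 13, 17, 17, 21, 39]
33 → replaces 39 → [5, 9, 9, 13, 13, 17, 17, 21, 33]
37 → extends → [5, 9, 9, 13, 13, 17, 17, 21, 33, 37]
26 → replaces 33 → [5, 9, 9, 13, 13, 17, 17, 21, 26, 37]
Ten tails, so the longest non-decreasing subsequence has length 10 (e.g. 5, 9, 13, 13, 13, 17, 17, 21, 33, 37).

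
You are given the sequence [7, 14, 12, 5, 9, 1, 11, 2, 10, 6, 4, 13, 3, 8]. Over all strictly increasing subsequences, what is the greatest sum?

40

Let S[i] be the best sum of a strictly increasing subsequence ending at i:
i:      1  2  3  4  5  6  7  8  9 10 11 12 13 14
a[i]:   7 14 12  5  9  1 11  2 10  6  4 13  3  8
S:      7 21 19  5 16  1 27  3 26 11  7 40  6 19
Maximum is 40 (e.g. 7 + 9 + 11 + 13).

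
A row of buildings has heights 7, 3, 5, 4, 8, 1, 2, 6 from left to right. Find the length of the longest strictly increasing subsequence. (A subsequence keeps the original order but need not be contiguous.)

Let dp[i] be the length of the longest such subsequence ending at index i:
i:     1 2 3 4 5 6 7 8
a[i]:  7 3 5 4 8 1 2 6
dp:    1 1 2 2 3 1 2 3
Maximum dp value is 3.

3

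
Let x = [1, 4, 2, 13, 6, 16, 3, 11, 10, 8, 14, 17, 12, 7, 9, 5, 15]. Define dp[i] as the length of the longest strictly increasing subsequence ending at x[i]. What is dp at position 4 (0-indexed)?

3

dp[i] = 1 + max{dp[j] : j<i, x[j]<x[i]} (or 1 if no such j):
i:      0  1  2  3  4  5  6  7  8  9 10 11 12 13 14 15 16
x[i]:   1  4  2 13  6 16  3 11 10  8 14 17 12  7  9  5 15
dp:     1  2  2  3  3  4  3  4  4  4  5  6  5  4  5  4  6
At index 4 the value is 3.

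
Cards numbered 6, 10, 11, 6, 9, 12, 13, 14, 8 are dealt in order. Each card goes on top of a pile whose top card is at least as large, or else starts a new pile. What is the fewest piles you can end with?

6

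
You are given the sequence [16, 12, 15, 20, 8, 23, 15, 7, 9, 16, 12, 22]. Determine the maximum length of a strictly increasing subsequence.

4

Track the smallest tail for each achievable length (strict):
16 → extends → [16]
12 → replaces 16 → [12]
15 → extends → [12, 15]
20 → extends → [12, 15, 20]
8 → replaces 12 → [8, 15, 20]
23 → extends → [8, 15, 20, 23]
15 → already a tail → [8, 15, 20, 23]
7 → replaces 8 → [7, 15, 20, 23]
9 → replaces 15 → [7, 9, 20, 23]
16 → replaces 20 → [7, 9, 16, 23]
12 → replaces 16 → [7, 9, 12, 23]
22 → replaces 23 → [7, 9, 12, 22]
Four tails, so the longest strictly increasing subsequence has length 4 (e.g. 12, 15, 20, 23).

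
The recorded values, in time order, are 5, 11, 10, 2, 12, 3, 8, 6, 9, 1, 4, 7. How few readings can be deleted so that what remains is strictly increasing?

Fewest deletions = n − (longest strictly increasing subsequence).
Patience tails:
5 → extends → [5]
11 → extends → [5, 11]
10 → replaces 11 → [5, 10]
2 → replaces 5 → [2, 10]
12 → extends → [2, 10, 12]
3 → replaces 10 → [2, 3, 12]
8 → replaces 12 → [2, 3, 8]
6 → replaces 8 → [2, 3, 6]
9 → extends → [2, 3, 6, 9]
1 → replaces 2 → [1, 3, 6, 9]
4 → replaces 6 → [1, 3, 4, 9]
7 → replaces 9 → [1, 3, 4, 7]
Longest strictly increasing subsequence has length 4, so deletions = 12 − 4 = 8.

8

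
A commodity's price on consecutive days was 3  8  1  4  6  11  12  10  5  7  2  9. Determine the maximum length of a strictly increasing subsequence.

Track the smallest tail for each achievable length (strict):
3 → extends → [3]
8 → extends → [3, 8]
1 → replaces 3 → [1, 8]
4 → replaces 8 → [1, 4]
6 → extends → [1, 4, 6]
11 → extends → [1, 4, 6, 11]
12 → extends → [1, 4, 6, 11, 12]
10 → replaces 11 → [1, 4, 6, 10, 12]
5 → replaces 6 → [1, 4, 5, 10, 12]
7 → replaces 10 → [1, 4, 5, 7, 12]
2 → replaces 4 → [1, 2, 5, 7, 12]
9 → replaces 12 → [1, 2, 5, 7, 9]
Five tails, so the longest strictly increasing subsequence has length 5 (e.g. 3, 4, 6, 11, 12).

5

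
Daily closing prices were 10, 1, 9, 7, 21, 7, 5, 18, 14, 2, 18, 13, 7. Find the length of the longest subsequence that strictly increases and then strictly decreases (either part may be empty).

7

inc[i] = longest strictly increasing subsequence ending at i; dec[i] = longest strictly decreasing subsequence starting at i:
i:      1  2  3  4  5  6  7  8  9 10 11 12 13
a[i]:  10  1  9  7 21  7  5 18 14  2 18 13  7
inc:    1  1  2  2  3  2  2  3  3  2  4  3  3
dec:    5  1  4  3  5  3  2  4  3  1  3  2  1
Best peak at i=5 (value 21): inc=3, dec=5, length 3+5−1 = 7.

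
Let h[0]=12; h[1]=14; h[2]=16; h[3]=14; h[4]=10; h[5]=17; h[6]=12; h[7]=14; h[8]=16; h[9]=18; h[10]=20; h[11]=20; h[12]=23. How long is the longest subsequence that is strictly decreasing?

Negate each value so 'decreasing' becomes 'increasing', then run patience tails on the negated sequence:
-12 → extends → [-12]
-14 → replaces -12 → [-14]
-16 → replaces -14 → [-16]
-14 → extends → [-16, -14]
-10 → extends → [-16, -14, -10]
-17 → replaces -16 → [-17, -14, -10]
-12 → replaces -10 → [-17, -14, -12]
-14 → already a tail → [-17, -14, -12]
-16 → replaces -14 → [-17, -16, -12]
-18 → replaces -17 → [-18, -16, -12]
-20 → replaces -18 → [-20, -16, -12]
-20 → already a tail → [-20, -16, -12]
-23 → replaces -20 → [-23, -16, -12]
Three tails, so the longest strictly decreasing subsequence of the original has length 3.

3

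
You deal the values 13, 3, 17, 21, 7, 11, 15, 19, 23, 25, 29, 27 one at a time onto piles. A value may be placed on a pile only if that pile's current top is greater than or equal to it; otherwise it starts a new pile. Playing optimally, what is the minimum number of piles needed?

8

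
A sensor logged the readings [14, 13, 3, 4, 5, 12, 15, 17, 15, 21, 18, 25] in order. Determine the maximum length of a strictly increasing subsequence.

8

Track the smallest tail for each achievable length (strict):
14 → extends → [14]
13 → replaces 14 → [13]
3 → replaces 13 → [3]
4 → extends → [3, 4]
5 → extends → [3, 4, 5]
12 → extends → [3, 4, 5, 12]
15 → extends → [3, 4, 5, 12, 15]
17 → extends → [3, 4, 5, 12, 15, 17]
15 → already a tail → [3, 4, 5, 12, 15, 17]
21 → extends → [3, 4, 5, 12, 15, 17, 21]
18 → replaces 21 → [3, 4, 5, 12, 15, 17, 18]
25 → extends → [3, 4, 5, 12, 15, 17, 18, 25]
Eight tails, so the longest strictly increasing subsequence has length 8 (e.g. 3, 4, 5, 12, 15, 17, 21, 25).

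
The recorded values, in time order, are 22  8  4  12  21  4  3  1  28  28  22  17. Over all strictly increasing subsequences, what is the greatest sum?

69

Let S[i] be the best sum of a strictly increasing subsequence ending at i:
i:      1  2  3  4  5  6  7  8  9 10 11 12
a[i]:  22  8  4 12 21  4  3  1 28 28 22 17
S:     22  8  4 20 41  4  3  1 69 69 63 37
Maximum is 69 (e.g. 8 + 12 + 21 + 28).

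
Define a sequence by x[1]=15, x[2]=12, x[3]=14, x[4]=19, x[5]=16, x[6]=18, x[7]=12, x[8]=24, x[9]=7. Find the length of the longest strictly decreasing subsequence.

Negate each value so 'decreasing' becomes 'increasing', then run patience tails on the negated sequence:
-15 → extends → [-15]
-12 → extends → [-15, -12]
-14 → replaces -12 → [-15, -14]
-19 → replaces -15 → [-19, -14]
-16 → replaces -14 → [-19, -16]
-18 → replaces -16 → [-19, -18]
-12 → extends → [-19, -18, -12]
-24 → replaces -19 → [-24, -18, -12]
-7 → extends → [-24, -18, -12, -7]
Four tails, so the longest strictly decreasing subsequence of the original has length 4.

4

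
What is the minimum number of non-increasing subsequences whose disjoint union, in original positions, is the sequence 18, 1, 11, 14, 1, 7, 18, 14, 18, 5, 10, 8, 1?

The minimum number of non-increasing subsequences covering a sequence equals the length of its longest strictly increasing subsequence.
LIS length is 4 (e.g. 1, 11, 14, 18), so 4 piles are needed.

4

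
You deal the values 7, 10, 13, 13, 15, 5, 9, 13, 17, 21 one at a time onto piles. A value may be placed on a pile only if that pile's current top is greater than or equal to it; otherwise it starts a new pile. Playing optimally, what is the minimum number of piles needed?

6

Place each on the leftmost legal pile:
7 → new pile 1 (tops now [7])
10 → new pile 2 (tops now [7, 10])
13 → new pile 3 (tops now [7, 10, 13])
13 → pile 3 (tops now [7, 10, 13])
15 → new pile 4 (tops now [7, 10, 13, 15])
5 → pile 1 (tops now [5, 10, 13, 15])
9 → pile 2 (tops now [5, 9, 13, 15])
13 → pile 3 (tops now [5, 9, 13, 15])
17 → new pile 5 (tops now [5, 9, 13, 15, 17])
21 → new pile 6 (tops now [5, 9, 13, 15, 17, 21])
Six piles.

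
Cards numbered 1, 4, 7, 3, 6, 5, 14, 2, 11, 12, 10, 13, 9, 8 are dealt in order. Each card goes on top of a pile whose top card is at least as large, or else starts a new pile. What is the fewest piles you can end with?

The minimum number of non-increasing subsequences covering a sequence equals the length of its longest strictly increasing subsequence.
LIS length is 6 (e.g. 1, 4, 7, 11, 12, 13), so 6 piles are needed.

6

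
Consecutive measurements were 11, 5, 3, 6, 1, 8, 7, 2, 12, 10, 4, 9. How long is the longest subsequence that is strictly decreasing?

4

Negate each value so 'decreasing' becomes 'increasing', then run patience tails on the negated sequence:
-11 → extends → [-11]
-5 → extends → [-11, -5]
-3 → extends → [-11, -5, -3]
-6 → replaces -5 → [-11, -6, -3]
-1 → extends → [-11, -6, -3, -1]
-8 → replaces -6 → [-11, -8, -3, -1]
-7 → replaces -3 → [-11, -8, -7, -1]
-2 → replaces -1 → [-11, -8, -7, -2]
-12 → replaces -11 → [-12, -8, -7, -2]
-10 → replaces -8 → [-12, -10, -7, -2]
-4 → replaces -2 → [-12, -10, -7, -4]
-9 → replaces -7 → [-12, -10, -9, -4]
Four tails, so the longest strictly decreasing subsequence of the original has length 4.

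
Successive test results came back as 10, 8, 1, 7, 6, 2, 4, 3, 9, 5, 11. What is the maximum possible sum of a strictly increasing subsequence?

28

Let S[i] be the best sum of a strictly increasing subsequence ending at i:
i:      1  2  3  4  5  6  7  8  9 10 11
a[i]:  10  8  1  7  6  2  4  3  9  5 11
S:     10  8  1  8  7  3  7  6 17 12 28
Maximum is 28 (e.g. 1 + 7 + 9 + 11).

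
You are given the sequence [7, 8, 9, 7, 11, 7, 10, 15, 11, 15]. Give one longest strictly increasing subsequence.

Patience tails give the LIS length; then backtrack through the dp parents:
7 → extends → [7]
8 → extends → [7, 8]
9 → extends → [7, 8, 9]
7 → already a tail → [7, 8, 9]
11 → extends → [7, 8, 9, 11]
7 → already a tail → [7, 8, 9, 11]
10 → replaces 11 → [7, 8, 9, 10]
15 → extends → [7, 8, 9, 10, 15]
11 → replaces 15 → [7, 8, 9, 10, 11]
15 → extends → [7, 8, 9, 10, 11, 15]
Length 6; one witness is 7, 8, 9, 10, 11, 15.

7, 8, 9, 10, 11, 15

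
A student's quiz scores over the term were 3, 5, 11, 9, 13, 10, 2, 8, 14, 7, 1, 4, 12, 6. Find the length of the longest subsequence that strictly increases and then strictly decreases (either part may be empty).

inc[i] = longest strictly increasing subsequence ending at i; dec[i] = longest strictly decreasing subsequence starting at i:
i:      1  2  3  4  5  6  7  8  9 10 11 12 13 14
a[i]:   3  5 11  9 13 10  2  8 14  7  1  4 12  6
inc:    1  2  3  3  4  4  1  3  5  3  1  2  5  3
dec:    3  3  5  4  5  4  2  3  3  2  1  1  2  1
Best peak at i=5 (value 13): inc=4, dec=5, length 4+5−1 = 8.

8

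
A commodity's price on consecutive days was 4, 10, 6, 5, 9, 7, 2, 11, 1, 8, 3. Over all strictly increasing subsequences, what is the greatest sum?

Let S[i] be the best sum of a strictly increasing subsequence ending at i:
i:      1  2  3  4  5  6  7  8  9 10 11
a[i]:   4 10  6  5  9  7  2 11  1  8  3
S:      4 14 10  9 19 17  2 30  1 25  5
Maximum is 30 (e.g. 4 + 6 + 9 + 11).

30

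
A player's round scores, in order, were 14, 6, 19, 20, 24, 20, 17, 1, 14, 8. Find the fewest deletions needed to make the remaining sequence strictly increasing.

Fewest deletions = n − (longest strictly increasing subsequence).
i:      1  2  3  4  5  6  7  8  9 10
a[i]:  14  6 19 20 24 20 17  1 14  8
dp:     1  1  2  3  4  3  2  1  2  2
max dp = 4, so deletions = 10 − 4 = 6.

6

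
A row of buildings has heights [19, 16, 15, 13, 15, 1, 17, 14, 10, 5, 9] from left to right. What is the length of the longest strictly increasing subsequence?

Track the smallest tail for each achievable length (strict):
19 → extends → [19]
16 → replaces 19 → [16]
15 → replaces 16 → [15]
13 → replaces 15 → [13]
15 → extends → [13, 15]
1 → replaces 13 → [1, 15]
17 → extends → [1, 15, 17]
14 → replaces 15 → [1, 14, 17]
10 → replaces 14 → [1, 10, 17]
5 → replaces 10 → [1, 5, 17]
9 → replaces 17 → [1, 5, 9]
Three tails, so the longest strictly increasing subsequence has length 3 (e.g. 13, 15, 17).

3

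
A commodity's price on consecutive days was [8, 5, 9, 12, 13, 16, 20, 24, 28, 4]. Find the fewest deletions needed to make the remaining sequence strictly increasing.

Fewest deletions = n − (longest strictly increasing subsequence).
i:      1  2  3  4  5  6  7  8  9 10
a[i]:   8  5  9 12 13 16 20 24 28  4
dp:     1  1  2  3  4  5  6  7  8  1
max dp = 8, so deletions = 10 − 8 = 2.

2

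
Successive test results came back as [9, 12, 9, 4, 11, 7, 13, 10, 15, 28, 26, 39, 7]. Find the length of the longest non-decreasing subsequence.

7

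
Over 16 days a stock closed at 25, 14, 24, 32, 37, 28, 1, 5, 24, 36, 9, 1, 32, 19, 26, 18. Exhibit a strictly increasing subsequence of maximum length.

Patience tails give the LIS length; then backtrack through the dp parents:
25 → extends → [25]
14 → replaces 25 → [14]
24 → extends → [14, 24]
32 → extends → [14, 24, 32]
37 → extends → [14, 24, 32, 37]
28 → replaces 32 → [14, 24, 28, 37]
1 → replaces 14 → [1, 24, 28, 37]
5 → replaces 24 → [1, 5, 28, 37]
24 → replaces 28 → [1, 5, 24, 37]
36 → replaces 37 → [1, 5, 24, 36]
9 → replaces 24 → [1, 5, 9, 36]
1 → already a tail → [1, 5, 9, 36]
32 → replaces 36 → [1, 5, 9, 32]
19 → replaces 32 → [1, 5, 9, 19]
26 → extends → [1, 5, 9, 19, 26]
18 → replaces 19 → [1, 5, 9, 18, 26]
Length 5; one witness is 1, 5, 9, 19, 26.

1, 5, 9, 19, 26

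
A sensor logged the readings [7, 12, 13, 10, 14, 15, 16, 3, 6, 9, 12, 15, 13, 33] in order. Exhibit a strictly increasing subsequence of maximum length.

Patience tails give the LIS length; then backtrack through the dp parents:
7 → extends → [7]
12 → extends → [7, 12]
13 → extends → [7, 12, 13]
10 → replaces 12 → [7, 10, 13]
14 → extends → [7, 10, 13, 14]
15 → extends → [7, 10, 13, 14, 15]
16 → extends → [7, 10, 13, 14, 15, 16]
3 → replaces 7 → [3, 10, 13, 14, 15, 16]
6 → replaces 10 → [3, 6, 13, 14, 15, 16]
9 → replaces 13 → [3, 6, 9, 14, 15, 16]
12 → replaces 14 → [3, 6, 9, 12, 15, 16]
15 → already a tail → [3, 6, 9, 12, 15, 16]
13 → replaces 15 → [3, 6, 9, 12, 13, 16]
33 → extends → [3, 6, 9, 12, 13, 16, 33]
Length 7; one witness is 7, 12, 13, 14, 15, 16, 33.

7, 12, 13, 14, 15, 16, 33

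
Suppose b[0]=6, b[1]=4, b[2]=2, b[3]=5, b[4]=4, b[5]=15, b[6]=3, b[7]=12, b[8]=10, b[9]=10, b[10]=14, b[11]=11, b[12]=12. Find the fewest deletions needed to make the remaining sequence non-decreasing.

Fewest deletions = n − (longest non-decreasing subsequence).
i:      0  1  2  3  4  5  6  7  8  9 10 11 12
b[i]:   6  4  2  5  4 15  3 12 10 10 14 11 12
dp:     1  1  1  2  2  3  2  3  3  4  5  5  6
max dp = 6, so deletions = 13 − 6 = 7.

7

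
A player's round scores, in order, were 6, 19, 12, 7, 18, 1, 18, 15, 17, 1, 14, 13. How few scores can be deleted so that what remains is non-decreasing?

8

Fewest deletions = n − (longest non-decreasing subsequence).
Patience tails:
6 → extends → [6]
19 → extends → [6, 19]
12 → replaces 19 → [6, 12]
7 → replaces 12 → [6, 7]
18 → extends → [6, 7, 18]
1 → replaces 6 → [1, 7, 18]
18 → extends → [1, 7, 18, 18]
15 → replaces 18 → [1, 7, 15, 18]
17 → replaces 18 → [1, 7, 15, 17]
1 → replaces 7 → [1, 1, 15, 17]
14 → replaces 15 → [1, 1, 14, 17]
13 → replaces 14 → [1, 1, 13, 17]
Longest non-decreasing subsequence has length 4, so deletions = 12 − 4 = 8.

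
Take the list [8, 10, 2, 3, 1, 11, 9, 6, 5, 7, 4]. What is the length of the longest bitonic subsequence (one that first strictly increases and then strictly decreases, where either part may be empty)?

inc[i] = longest strictly increasing subsequence ending at i; dec[i] = longest strictly decreasing subsequence starting at i:
i:      1  2  3  4  5  6  7  8  9 10 11
a[i]:   8 10  2  3  1 11  9  6  5  7  4
inc:    1  2  1  2  1  3  3  3  3  4  3
dec:    4  5  2  2  1  5  4  3  2  2  1
Best peak at i=6 (value 11): inc=3, dec=5, length 3+5−1 = 7.

7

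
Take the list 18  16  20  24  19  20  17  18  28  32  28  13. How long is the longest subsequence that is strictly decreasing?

4

Negate each value so 'decreasing' becomes 'increasing', then run patience tails on the negated sequence:
-18 → extends → [-18]
-16 → extends → [-18, -16]
-20 → replaces -18 → [-20, -16]
-24 → replaces -20 → [-24, -16]
-19 → replaces -16 → [-24, -19]
-20 → replaces -19 → [-24, -20]
-17 → extends → [-24, -20, -17]
-18 → replaces -17 → [-24, -20, -18]
-28 → replaces -24 → [-28, -20, -18]
-32 → replaces -28 → [-32, -20, -18]
-28 → replaces -20 → [-32, -28, -18]
-13 → extends → [-32, -28, -18, -13]
Four tails, so the longest strictly decreasing subsequence of the original has length 4.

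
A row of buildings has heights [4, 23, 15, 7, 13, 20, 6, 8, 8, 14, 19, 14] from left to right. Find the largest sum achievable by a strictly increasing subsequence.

Let S[i] be the best sum of a strictly increasing subsequence ending at i:
i:      1  2  3  4  5  6  7  8  9 10 11 12
a[i]:   4 23 15  7 13 20  6  8  8 14 19 14
S:      4 27 19 11 24 44 10 19 19 38 57 38
Maximum is 57 (e.g. 4 + 7 + 13 + 14 + 19).

57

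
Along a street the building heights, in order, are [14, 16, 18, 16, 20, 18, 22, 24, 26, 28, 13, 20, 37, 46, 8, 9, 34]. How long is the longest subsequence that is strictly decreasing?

4

Let dp[i] be the longest strictly decreasing subsequence ending at i:
i:      1  2  3  4  5  6  7  8  9 10 11 12 13 14 15 16 17
a[i]:  14 16 18 16 20 18 22 24 26 28 13 20 37 46  8  9 34
dp:     1  1  1  2  1  2  1  1  1  1  3  2  1  1  4  4  2
Maximum is 4.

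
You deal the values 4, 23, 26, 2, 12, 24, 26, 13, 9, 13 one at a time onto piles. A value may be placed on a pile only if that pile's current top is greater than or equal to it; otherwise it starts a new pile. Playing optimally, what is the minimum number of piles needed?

4

Place each on the leftmost legal pile:
4 → new pile 1 (tops now [4])
23 → new pile 2 (tops now [4, 23])
26 → new pile 3 (tops now [4, 23, 26])
2 → pile 1 (tops now [2, 23, 26])
12 → pile 2 (tops now [2, 12, 26])
24 → pile 3 (tops now [2, 12, 24])
26 → new pile 4 (tops now [2, 12, 24, 26])
13 → pile 3 (tops now [2, 12, 13, 26])
9 → pile 2 (tops now [2, 9, 13, 26])
13 → pile 3 (tops now [2, 9, 13, 26])
Four piles.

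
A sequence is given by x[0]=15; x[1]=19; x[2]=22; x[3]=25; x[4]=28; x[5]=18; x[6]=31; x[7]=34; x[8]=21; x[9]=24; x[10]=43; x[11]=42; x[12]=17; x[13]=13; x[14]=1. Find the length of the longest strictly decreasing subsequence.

5

Negate each value so 'decreasing' becomes 'increasing', then run patience tails on the negated sequence:
-15 → extends → [-15]
-19 → replaces -15 → [-19]
-22 → replaces -19 → [-22]
-25 → replaces -22 → [-25]
-28 → replaces -25 → [-28]
-18 → extends → [-28, -18]
-31 → replaces -28 → [-31, -18]
-34 → replaces -31 → [-34, -18]
-21 → replaces -18 → [-34, -21]
-24 → replaces -21 → [-34, -24]
-43 → replaces -34 → [-43, -24]
-42 → replaces -24 → [-43, -42]
-17 → extends → [-43, -42, -17]
-13 → extends → [-43, -42, -17, -13]
-1 → extends → [-43, -42, -17, -13, -1]
Five tails, so the longest strictly decreasing subsequence of the original has length 5.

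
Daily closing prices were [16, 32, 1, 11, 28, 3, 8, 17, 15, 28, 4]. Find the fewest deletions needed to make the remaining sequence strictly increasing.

Fewest deletions = n − (longest strictly increasing subsequence).
i:      1  2  3  4  5  6  7  8  9 10 11
a[i]:  16 32  1 11 28  3  8 17 15 28  4
dp:     1  2  1  2  3  2  3  4  4  5  3
max dp = 5, so deletions = 11 − 5 = 6.

6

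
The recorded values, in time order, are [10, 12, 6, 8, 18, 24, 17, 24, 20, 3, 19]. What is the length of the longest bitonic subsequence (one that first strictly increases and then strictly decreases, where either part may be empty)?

inc[i] = longest strictly increasing subsequence ending at i; dec[i] = longest strictly decreasing subsequence starting at i:
i:      1  2  3  4  5  6  7  8  9 10 11
a[i]:  10 12  6  8 18 24 17 24 20  3 19
inc:    1  2  1  2  3  4  3  4  4  1  4
dec:    3  3  2  2  3  3  2  3  2  1  1
Best peak at i=6 (value 24): inc=4, dec=3, length 4+3−1 = 6.

6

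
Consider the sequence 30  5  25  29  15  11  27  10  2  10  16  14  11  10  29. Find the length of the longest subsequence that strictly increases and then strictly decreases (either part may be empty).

inc[i] = longest strictly increasing subsequence ending at i; dec[i] = longest strictly decreasing subsequence starting at i:
i:      1  2  3  4  5  6  7  8  9 10 11 12 13 14 15
a[i]:  30  5 25 29 15 11 27 10  2 10 16 14 11 10 29
inc:    1  1  2  3  2  2  3  2  1  2  3  3  3  2  4
dec:    7  2  5  6  4  3  5  2  1  1  4  3  2  1  1
Best peak at i=4 (value 29): inc=3, dec=6, length 3+6−1 = 8.

8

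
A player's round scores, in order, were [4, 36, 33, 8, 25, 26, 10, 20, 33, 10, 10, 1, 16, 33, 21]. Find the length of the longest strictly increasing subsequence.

Track the smallest tail for each achievable length (strict):
4 → extends → [4]
36 → extends → [4, 36]
33 → replaces 36 → [4, 33]
8 → replaces 33 → [4, 8]
25 → extends → [4, 8, 25]
26 → extends → [4, 8, 25, 26]
10 → replaces 25 → [4, 8, 10, 26]
20 → replaces 26 → [4, 8, 10, 20]
33 → extends → [4, 8, 10, 20, 33]
10 → already a tail → [4, 8, 10, 20, 33]
10 → already a tail → [4, 8, 10, 20, 33]
1 → replaces 4 → [1, 8, 10, 20, 33]
16 → replaces 20 → [1, 8, 10, 16, 33]
33 → already a tail → [1, 8, 10, 16, 33]
21 → replaces 33 → [1, 8, 10, 16, 21]
Five tails, so the longest strictly increasing subsequence has length 5 (e.g. 4, 8, 25, 26, 33).

5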